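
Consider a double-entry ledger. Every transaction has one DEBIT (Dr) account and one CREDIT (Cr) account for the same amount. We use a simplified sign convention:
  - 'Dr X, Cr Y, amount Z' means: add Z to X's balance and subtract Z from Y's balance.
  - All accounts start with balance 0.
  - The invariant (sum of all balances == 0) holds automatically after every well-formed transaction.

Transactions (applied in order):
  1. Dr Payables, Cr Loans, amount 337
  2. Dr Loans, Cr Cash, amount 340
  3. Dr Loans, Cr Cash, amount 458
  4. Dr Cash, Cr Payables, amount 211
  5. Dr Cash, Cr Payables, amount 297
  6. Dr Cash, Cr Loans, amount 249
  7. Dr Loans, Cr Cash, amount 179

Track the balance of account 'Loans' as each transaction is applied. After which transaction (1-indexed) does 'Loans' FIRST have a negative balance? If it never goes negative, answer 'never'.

After txn 1: Loans=-337

Answer: 1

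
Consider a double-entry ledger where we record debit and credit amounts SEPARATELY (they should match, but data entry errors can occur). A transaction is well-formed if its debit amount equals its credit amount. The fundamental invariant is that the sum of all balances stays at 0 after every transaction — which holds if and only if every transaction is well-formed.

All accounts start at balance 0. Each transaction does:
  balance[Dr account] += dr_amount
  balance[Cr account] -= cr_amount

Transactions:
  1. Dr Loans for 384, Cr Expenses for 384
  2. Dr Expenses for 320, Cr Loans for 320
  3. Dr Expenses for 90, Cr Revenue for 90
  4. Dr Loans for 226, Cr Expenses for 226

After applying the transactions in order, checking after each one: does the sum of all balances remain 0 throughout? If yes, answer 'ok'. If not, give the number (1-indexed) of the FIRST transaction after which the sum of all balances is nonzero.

After txn 1: dr=384 cr=384 sum_balances=0
After txn 2: dr=320 cr=320 sum_balances=0
After txn 3: dr=90 cr=90 sum_balances=0
After txn 4: dr=226 cr=226 sum_balances=0

Answer: ok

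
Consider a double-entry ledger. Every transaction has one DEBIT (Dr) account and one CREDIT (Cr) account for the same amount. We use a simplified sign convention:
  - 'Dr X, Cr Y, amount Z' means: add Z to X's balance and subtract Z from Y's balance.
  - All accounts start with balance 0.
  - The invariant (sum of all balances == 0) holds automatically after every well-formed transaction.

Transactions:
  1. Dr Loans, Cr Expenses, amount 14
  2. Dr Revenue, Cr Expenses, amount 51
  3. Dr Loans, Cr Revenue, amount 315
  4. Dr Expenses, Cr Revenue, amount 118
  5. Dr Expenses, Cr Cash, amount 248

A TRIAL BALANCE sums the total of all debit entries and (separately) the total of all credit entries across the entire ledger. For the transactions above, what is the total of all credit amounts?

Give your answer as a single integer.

Txn 1: credit+=14
Txn 2: credit+=51
Txn 3: credit+=315
Txn 4: credit+=118
Txn 5: credit+=248
Total credits = 746

Answer: 746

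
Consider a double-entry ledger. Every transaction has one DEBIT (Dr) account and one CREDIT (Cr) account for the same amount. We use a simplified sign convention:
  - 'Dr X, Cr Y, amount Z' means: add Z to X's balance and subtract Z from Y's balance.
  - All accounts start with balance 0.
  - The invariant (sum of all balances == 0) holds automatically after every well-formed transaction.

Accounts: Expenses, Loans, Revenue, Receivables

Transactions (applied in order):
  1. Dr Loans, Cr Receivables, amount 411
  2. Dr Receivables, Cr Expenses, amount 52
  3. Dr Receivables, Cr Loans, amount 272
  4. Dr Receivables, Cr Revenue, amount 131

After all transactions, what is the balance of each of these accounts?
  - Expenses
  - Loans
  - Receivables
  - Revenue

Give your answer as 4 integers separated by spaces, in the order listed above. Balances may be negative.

After txn 1 (Dr Loans, Cr Receivables, amount 411): Loans=411 Receivables=-411
After txn 2 (Dr Receivables, Cr Expenses, amount 52): Expenses=-52 Loans=411 Receivables=-359
After txn 3 (Dr Receivables, Cr Loans, amount 272): Expenses=-52 Loans=139 Receivables=-87
After txn 4 (Dr Receivables, Cr Revenue, amount 131): Expenses=-52 Loans=139 Receivables=44 Revenue=-131

Answer: -52 139 44 -131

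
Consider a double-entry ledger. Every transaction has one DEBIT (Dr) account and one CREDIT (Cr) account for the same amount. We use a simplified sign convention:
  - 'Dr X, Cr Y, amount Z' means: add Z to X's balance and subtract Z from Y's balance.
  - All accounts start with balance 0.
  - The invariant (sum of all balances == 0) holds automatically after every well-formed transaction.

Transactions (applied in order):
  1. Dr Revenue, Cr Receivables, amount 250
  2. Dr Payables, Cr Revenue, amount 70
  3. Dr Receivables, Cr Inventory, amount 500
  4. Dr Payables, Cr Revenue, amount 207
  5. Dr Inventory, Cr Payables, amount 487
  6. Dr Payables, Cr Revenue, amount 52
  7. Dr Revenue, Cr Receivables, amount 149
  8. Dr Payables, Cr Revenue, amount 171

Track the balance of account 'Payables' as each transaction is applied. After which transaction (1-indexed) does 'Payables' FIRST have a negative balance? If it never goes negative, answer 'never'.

Answer: 5

Derivation:
After txn 1: Payables=0
After txn 2: Payables=70
After txn 3: Payables=70
After txn 4: Payables=277
After txn 5: Payables=-210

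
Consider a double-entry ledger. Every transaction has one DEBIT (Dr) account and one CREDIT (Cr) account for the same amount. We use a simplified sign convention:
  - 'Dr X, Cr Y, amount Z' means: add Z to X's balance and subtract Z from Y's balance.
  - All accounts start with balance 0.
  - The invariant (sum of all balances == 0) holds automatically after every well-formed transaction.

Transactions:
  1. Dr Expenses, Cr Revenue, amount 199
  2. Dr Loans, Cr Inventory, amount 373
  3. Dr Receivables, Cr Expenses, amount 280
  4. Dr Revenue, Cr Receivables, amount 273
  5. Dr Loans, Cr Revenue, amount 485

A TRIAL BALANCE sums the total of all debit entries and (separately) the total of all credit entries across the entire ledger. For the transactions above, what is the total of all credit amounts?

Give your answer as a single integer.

Txn 1: credit+=199
Txn 2: credit+=373
Txn 3: credit+=280
Txn 4: credit+=273
Txn 5: credit+=485
Total credits = 1610

Answer: 1610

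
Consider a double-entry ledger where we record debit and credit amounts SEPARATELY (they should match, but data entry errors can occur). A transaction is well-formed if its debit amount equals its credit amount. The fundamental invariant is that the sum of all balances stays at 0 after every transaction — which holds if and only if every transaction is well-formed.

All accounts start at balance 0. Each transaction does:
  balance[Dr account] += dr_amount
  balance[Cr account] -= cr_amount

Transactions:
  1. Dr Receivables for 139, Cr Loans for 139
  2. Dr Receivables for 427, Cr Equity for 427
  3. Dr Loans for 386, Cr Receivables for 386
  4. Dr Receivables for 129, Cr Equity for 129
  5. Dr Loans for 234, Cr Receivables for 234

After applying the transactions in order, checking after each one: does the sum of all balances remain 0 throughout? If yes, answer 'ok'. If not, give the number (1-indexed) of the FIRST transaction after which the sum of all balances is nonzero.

Answer: ok

Derivation:
After txn 1: dr=139 cr=139 sum_balances=0
After txn 2: dr=427 cr=427 sum_balances=0
After txn 3: dr=386 cr=386 sum_balances=0
After txn 4: dr=129 cr=129 sum_balances=0
After txn 5: dr=234 cr=234 sum_balances=0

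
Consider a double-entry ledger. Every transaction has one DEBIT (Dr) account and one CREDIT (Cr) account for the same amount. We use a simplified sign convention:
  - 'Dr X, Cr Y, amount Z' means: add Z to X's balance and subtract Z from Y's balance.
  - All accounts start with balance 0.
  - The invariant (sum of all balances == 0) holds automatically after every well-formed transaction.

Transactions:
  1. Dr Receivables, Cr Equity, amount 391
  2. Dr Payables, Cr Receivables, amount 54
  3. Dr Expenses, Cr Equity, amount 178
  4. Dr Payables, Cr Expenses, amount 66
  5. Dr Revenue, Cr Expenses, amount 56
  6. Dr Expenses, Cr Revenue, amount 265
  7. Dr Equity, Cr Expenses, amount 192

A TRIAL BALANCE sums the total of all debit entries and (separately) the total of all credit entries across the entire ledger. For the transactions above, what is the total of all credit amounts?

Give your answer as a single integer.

Txn 1: credit+=391
Txn 2: credit+=54
Txn 3: credit+=178
Txn 4: credit+=66
Txn 5: credit+=56
Txn 6: credit+=265
Txn 7: credit+=192
Total credits = 1202

Answer: 1202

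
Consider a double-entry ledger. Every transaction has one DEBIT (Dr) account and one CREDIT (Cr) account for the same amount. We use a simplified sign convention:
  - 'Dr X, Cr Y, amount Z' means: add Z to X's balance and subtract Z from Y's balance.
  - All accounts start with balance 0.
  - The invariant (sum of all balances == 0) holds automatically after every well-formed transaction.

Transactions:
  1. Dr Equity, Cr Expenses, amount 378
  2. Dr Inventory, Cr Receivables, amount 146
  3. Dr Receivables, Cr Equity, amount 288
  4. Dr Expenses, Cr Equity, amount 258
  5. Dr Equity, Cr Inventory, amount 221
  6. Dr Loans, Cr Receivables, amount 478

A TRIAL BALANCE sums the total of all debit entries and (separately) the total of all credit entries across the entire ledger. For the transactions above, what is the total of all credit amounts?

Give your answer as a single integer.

Answer: 1769

Derivation:
Txn 1: credit+=378
Txn 2: credit+=146
Txn 3: credit+=288
Txn 4: credit+=258
Txn 5: credit+=221
Txn 6: credit+=478
Total credits = 1769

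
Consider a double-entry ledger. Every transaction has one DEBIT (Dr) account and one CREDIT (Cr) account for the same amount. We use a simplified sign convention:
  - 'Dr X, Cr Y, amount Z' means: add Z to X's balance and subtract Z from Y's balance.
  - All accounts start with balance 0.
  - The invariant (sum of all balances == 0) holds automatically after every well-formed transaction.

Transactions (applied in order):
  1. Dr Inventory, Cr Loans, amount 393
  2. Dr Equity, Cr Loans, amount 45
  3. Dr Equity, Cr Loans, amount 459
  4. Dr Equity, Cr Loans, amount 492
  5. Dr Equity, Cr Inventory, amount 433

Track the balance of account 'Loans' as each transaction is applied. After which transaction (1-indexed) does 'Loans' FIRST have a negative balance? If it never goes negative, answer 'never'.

After txn 1: Loans=-393

Answer: 1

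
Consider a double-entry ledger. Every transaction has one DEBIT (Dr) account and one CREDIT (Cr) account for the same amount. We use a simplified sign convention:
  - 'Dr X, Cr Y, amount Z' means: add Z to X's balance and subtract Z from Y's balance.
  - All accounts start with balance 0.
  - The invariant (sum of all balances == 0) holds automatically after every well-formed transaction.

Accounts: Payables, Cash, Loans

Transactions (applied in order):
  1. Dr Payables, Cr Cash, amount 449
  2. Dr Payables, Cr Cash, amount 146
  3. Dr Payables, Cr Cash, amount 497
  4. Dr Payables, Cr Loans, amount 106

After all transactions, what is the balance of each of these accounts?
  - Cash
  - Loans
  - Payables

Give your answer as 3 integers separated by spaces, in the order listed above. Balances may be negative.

Answer: -1092 -106 1198

Derivation:
After txn 1 (Dr Payables, Cr Cash, amount 449): Cash=-449 Payables=449
After txn 2 (Dr Payables, Cr Cash, amount 146): Cash=-595 Payables=595
After txn 3 (Dr Payables, Cr Cash, amount 497): Cash=-1092 Payables=1092
After txn 4 (Dr Payables, Cr Loans, amount 106): Cash=-1092 Loans=-106 Payables=1198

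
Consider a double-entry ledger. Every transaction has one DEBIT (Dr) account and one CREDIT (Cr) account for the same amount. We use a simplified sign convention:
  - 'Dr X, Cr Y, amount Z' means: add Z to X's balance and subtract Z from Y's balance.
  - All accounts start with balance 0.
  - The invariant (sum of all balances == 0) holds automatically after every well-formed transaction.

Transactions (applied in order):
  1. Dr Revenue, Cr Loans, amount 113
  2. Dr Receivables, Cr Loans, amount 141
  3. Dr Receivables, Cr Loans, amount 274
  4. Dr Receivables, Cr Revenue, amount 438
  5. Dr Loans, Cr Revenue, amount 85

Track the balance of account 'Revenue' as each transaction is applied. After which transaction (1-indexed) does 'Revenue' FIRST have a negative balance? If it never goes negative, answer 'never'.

After txn 1: Revenue=113
After txn 2: Revenue=113
After txn 3: Revenue=113
After txn 4: Revenue=-325

Answer: 4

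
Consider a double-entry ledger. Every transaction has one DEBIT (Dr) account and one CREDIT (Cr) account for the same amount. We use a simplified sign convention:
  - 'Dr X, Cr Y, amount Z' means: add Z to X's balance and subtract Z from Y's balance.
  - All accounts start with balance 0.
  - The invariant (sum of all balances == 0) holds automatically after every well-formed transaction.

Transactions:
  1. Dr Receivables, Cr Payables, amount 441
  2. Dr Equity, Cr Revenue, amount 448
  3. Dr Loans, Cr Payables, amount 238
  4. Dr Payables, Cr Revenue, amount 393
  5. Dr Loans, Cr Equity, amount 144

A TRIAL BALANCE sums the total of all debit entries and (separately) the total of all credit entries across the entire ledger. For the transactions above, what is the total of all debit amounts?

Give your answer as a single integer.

Txn 1: debit+=441
Txn 2: debit+=448
Txn 3: debit+=238
Txn 4: debit+=393
Txn 5: debit+=144
Total debits = 1664

Answer: 1664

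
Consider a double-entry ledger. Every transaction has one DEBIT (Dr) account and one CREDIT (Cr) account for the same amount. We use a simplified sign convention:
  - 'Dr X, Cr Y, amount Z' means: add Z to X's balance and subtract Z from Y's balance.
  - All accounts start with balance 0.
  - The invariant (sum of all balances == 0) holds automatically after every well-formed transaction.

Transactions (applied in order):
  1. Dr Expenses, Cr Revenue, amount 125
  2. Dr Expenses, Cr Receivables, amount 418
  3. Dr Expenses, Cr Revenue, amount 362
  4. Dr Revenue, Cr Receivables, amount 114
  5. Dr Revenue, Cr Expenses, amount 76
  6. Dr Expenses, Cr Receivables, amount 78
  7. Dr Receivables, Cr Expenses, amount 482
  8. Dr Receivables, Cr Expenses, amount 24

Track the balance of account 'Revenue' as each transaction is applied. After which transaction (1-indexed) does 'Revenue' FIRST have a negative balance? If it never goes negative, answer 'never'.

Answer: 1

Derivation:
After txn 1: Revenue=-125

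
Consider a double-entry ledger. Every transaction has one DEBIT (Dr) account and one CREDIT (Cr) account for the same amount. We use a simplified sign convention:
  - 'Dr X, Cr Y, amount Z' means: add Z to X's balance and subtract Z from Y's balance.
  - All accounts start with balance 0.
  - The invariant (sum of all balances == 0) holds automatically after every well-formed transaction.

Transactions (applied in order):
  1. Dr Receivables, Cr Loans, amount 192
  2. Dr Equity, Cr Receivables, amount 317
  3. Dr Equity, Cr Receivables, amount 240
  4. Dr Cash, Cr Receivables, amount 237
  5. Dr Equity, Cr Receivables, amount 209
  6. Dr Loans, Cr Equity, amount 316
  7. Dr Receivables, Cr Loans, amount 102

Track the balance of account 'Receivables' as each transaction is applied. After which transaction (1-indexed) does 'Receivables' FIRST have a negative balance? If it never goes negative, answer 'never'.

After txn 1: Receivables=192
After txn 2: Receivables=-125

Answer: 2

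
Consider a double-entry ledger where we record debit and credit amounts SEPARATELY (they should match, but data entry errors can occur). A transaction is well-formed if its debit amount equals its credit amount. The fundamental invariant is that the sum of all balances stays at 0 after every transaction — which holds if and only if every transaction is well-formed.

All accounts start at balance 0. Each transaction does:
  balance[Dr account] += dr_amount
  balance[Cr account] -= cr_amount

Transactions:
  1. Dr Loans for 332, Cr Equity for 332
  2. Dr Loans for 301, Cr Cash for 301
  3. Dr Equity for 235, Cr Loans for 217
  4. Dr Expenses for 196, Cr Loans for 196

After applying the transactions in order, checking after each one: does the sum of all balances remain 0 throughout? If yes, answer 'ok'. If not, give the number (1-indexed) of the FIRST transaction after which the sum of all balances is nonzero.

Answer: 3

Derivation:
After txn 1: dr=332 cr=332 sum_balances=0
After txn 2: dr=301 cr=301 sum_balances=0
After txn 3: dr=235 cr=217 sum_balances=18
After txn 4: dr=196 cr=196 sum_balances=18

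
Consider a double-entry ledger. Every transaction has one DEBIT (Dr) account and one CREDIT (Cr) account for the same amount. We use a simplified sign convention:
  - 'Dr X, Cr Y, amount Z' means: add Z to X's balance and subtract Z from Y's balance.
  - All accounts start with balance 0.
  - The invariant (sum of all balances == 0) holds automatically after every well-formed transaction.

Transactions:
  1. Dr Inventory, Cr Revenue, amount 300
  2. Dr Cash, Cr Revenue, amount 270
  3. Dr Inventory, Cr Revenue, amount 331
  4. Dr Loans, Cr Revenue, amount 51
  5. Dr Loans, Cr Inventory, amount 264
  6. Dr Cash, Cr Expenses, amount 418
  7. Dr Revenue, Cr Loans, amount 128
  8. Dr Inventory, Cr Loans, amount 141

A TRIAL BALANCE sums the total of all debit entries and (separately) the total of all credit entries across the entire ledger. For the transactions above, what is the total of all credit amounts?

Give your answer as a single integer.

Txn 1: credit+=300
Txn 2: credit+=270
Txn 3: credit+=331
Txn 4: credit+=51
Txn 5: credit+=264
Txn 6: credit+=418
Txn 7: credit+=128
Txn 8: credit+=141
Total credits = 1903

Answer: 1903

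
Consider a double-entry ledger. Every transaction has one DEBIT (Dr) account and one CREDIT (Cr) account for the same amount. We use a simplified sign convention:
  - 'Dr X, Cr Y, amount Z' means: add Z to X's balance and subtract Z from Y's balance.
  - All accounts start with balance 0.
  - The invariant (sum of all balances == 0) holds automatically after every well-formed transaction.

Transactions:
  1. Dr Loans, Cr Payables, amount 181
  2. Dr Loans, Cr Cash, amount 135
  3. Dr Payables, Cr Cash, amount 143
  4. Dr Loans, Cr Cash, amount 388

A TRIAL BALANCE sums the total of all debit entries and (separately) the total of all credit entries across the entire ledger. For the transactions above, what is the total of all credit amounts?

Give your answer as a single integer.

Answer: 847

Derivation:
Txn 1: credit+=181
Txn 2: credit+=135
Txn 3: credit+=143
Txn 4: credit+=388
Total credits = 847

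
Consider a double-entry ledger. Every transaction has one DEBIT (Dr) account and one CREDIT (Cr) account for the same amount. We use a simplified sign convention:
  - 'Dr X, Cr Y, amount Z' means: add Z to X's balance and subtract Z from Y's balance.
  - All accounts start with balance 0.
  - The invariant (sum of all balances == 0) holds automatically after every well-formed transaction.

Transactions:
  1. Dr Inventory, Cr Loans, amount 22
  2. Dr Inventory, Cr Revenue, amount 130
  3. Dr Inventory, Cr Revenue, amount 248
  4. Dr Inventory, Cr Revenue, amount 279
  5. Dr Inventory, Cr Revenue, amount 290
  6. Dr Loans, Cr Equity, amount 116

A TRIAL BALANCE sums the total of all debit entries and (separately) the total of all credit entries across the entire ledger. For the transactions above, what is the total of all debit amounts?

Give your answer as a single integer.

Txn 1: debit+=22
Txn 2: debit+=130
Txn 3: debit+=248
Txn 4: debit+=279
Txn 5: debit+=290
Txn 6: debit+=116
Total debits = 1085

Answer: 1085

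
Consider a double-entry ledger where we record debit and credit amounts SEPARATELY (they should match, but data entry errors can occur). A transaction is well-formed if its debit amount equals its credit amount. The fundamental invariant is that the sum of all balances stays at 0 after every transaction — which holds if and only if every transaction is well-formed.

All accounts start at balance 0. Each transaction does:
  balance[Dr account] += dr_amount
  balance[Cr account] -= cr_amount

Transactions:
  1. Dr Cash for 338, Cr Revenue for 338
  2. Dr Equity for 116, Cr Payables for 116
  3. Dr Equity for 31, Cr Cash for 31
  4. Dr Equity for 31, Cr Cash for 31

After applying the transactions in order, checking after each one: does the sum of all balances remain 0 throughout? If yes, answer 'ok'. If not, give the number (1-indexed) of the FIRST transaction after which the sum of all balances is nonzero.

Answer: ok

Derivation:
After txn 1: dr=338 cr=338 sum_balances=0
After txn 2: dr=116 cr=116 sum_balances=0
After txn 3: dr=31 cr=31 sum_balances=0
After txn 4: dr=31 cr=31 sum_balances=0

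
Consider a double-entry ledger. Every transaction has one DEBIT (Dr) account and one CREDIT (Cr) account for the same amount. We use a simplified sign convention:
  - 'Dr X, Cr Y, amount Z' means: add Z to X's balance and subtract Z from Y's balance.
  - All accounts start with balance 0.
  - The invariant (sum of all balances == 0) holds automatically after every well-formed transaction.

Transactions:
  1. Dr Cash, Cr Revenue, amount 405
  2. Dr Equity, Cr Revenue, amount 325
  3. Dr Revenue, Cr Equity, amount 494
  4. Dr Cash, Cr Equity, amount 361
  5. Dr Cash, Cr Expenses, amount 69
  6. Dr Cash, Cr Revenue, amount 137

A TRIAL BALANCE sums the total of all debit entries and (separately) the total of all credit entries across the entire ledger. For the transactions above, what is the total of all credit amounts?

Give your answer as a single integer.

Txn 1: credit+=405
Txn 2: credit+=325
Txn 3: credit+=494
Txn 4: credit+=361
Txn 5: credit+=69
Txn 6: credit+=137
Total credits = 1791

Answer: 1791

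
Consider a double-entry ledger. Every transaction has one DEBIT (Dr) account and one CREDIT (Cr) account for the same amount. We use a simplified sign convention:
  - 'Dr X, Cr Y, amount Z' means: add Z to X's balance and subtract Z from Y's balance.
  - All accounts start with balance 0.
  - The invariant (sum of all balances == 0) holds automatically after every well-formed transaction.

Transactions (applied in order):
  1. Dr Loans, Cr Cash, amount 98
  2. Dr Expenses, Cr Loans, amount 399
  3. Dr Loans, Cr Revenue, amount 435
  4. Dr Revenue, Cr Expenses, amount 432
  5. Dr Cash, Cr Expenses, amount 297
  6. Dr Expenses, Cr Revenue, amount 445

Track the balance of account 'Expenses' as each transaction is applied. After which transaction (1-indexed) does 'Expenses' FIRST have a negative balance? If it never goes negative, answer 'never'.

Answer: 4

Derivation:
After txn 1: Expenses=0
After txn 2: Expenses=399
After txn 3: Expenses=399
After txn 4: Expenses=-33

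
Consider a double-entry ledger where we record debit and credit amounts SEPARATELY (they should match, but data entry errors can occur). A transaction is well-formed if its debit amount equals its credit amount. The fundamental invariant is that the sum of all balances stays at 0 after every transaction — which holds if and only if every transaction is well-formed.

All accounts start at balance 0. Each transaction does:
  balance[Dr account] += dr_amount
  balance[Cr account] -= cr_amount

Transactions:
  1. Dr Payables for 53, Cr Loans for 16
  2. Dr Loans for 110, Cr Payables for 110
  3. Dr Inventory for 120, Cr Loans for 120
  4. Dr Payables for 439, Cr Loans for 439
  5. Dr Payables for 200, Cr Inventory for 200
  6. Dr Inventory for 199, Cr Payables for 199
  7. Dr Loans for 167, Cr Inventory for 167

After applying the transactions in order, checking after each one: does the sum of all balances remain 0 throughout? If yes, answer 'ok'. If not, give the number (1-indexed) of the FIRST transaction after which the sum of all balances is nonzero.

Answer: 1

Derivation:
After txn 1: dr=53 cr=16 sum_balances=37
After txn 2: dr=110 cr=110 sum_balances=37
After txn 3: dr=120 cr=120 sum_balances=37
After txn 4: dr=439 cr=439 sum_balances=37
After txn 5: dr=200 cr=200 sum_balances=37
After txn 6: dr=199 cr=199 sum_balances=37
After txn 7: dr=167 cr=167 sum_balances=37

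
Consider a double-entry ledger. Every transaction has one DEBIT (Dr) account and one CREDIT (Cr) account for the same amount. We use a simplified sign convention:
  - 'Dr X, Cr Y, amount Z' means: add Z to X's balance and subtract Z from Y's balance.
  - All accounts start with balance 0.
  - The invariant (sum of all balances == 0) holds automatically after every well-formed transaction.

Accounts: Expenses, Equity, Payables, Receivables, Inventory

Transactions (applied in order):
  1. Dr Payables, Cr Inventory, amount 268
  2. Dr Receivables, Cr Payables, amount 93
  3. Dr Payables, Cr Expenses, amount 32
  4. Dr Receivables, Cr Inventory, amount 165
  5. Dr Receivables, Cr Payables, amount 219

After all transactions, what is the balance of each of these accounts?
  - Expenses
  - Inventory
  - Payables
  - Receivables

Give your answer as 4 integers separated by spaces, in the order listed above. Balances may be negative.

Answer: -32 -433 -12 477

Derivation:
After txn 1 (Dr Payables, Cr Inventory, amount 268): Inventory=-268 Payables=268
After txn 2 (Dr Receivables, Cr Payables, amount 93): Inventory=-268 Payables=175 Receivables=93
After txn 3 (Dr Payables, Cr Expenses, amount 32): Expenses=-32 Inventory=-268 Payables=207 Receivables=93
After txn 4 (Dr Receivables, Cr Inventory, amount 165): Expenses=-32 Inventory=-433 Payables=207 Receivables=258
After txn 5 (Dr Receivables, Cr Payables, amount 219): Expenses=-32 Inventory=-433 Payables=-12 Receivables=477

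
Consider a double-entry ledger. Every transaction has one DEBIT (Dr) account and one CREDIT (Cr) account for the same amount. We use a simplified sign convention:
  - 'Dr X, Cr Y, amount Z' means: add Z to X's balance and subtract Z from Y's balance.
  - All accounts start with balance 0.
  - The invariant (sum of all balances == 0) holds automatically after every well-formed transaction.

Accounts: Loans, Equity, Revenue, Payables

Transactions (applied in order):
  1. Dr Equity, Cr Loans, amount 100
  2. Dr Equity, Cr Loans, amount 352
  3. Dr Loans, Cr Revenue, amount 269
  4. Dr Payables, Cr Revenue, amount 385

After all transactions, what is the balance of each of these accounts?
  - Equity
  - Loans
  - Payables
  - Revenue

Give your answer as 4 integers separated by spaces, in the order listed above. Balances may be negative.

After txn 1 (Dr Equity, Cr Loans, amount 100): Equity=100 Loans=-100
After txn 2 (Dr Equity, Cr Loans, amount 352): Equity=452 Loans=-452
After txn 3 (Dr Loans, Cr Revenue, amount 269): Equity=452 Loans=-183 Revenue=-269
After txn 4 (Dr Payables, Cr Revenue, amount 385): Equity=452 Loans=-183 Payables=385 Revenue=-654

Answer: 452 -183 385 -654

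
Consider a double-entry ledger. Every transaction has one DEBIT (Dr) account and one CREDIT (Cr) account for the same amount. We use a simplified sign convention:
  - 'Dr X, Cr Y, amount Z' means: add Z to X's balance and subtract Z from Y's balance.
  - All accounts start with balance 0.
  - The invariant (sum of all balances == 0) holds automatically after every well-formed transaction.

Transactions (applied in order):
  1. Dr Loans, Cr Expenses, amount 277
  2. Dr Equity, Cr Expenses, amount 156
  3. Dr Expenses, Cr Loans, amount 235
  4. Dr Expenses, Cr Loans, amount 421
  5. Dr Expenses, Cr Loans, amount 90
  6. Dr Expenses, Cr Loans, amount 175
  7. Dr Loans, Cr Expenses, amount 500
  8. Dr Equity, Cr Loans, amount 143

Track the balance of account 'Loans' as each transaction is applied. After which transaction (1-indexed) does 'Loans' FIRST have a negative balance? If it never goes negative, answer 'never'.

After txn 1: Loans=277
After txn 2: Loans=277
After txn 3: Loans=42
After txn 4: Loans=-379

Answer: 4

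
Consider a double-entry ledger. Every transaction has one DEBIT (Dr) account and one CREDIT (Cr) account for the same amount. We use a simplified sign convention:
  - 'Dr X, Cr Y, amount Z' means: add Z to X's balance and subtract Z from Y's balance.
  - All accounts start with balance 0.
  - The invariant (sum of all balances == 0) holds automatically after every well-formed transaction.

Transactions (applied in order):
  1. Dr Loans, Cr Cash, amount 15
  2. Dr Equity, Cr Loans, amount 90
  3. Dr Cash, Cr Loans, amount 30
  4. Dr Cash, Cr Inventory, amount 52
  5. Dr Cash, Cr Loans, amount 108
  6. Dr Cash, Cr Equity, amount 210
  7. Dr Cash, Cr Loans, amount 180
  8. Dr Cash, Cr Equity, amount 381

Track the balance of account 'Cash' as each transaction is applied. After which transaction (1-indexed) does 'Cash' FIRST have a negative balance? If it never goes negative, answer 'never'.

Answer: 1

Derivation:
After txn 1: Cash=-15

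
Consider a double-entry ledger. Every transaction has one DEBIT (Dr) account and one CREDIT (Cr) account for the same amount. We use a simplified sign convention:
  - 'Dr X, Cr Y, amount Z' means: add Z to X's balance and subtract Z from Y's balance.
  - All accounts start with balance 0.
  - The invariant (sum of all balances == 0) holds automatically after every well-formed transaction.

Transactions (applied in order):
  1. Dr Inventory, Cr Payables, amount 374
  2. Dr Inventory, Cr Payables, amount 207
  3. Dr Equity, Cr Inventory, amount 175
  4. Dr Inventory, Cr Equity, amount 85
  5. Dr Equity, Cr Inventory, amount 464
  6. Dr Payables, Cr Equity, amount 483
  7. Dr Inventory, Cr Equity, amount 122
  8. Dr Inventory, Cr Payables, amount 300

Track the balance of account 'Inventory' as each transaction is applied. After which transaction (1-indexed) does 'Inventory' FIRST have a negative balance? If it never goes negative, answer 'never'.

After txn 1: Inventory=374
After txn 2: Inventory=581
After txn 3: Inventory=406
After txn 4: Inventory=491
After txn 5: Inventory=27
After txn 6: Inventory=27
After txn 7: Inventory=149
After txn 8: Inventory=449

Answer: never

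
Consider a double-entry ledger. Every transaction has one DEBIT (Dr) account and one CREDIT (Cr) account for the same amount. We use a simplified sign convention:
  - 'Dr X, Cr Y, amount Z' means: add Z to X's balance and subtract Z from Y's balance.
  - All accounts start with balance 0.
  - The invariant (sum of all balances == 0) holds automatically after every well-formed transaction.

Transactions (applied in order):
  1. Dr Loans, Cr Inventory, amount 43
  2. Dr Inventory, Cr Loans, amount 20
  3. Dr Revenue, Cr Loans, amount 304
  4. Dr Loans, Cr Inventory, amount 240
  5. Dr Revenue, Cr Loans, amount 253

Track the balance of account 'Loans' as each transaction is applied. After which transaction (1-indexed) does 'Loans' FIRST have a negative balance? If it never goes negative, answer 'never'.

Answer: 3

Derivation:
After txn 1: Loans=43
After txn 2: Loans=23
After txn 3: Loans=-281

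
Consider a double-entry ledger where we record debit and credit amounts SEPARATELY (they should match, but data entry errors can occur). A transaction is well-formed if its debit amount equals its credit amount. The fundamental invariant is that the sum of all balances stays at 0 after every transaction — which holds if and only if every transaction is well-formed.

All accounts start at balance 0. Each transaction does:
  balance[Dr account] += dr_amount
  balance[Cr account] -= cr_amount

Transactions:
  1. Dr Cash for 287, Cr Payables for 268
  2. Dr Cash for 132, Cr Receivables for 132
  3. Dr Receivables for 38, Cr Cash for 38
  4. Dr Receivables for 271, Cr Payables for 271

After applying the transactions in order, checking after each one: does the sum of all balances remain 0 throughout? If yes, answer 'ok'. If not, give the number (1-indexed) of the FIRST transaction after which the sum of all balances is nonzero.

Answer: 1

Derivation:
After txn 1: dr=287 cr=268 sum_balances=19
After txn 2: dr=132 cr=132 sum_balances=19
After txn 3: dr=38 cr=38 sum_balances=19
After txn 4: dr=271 cr=271 sum_balances=19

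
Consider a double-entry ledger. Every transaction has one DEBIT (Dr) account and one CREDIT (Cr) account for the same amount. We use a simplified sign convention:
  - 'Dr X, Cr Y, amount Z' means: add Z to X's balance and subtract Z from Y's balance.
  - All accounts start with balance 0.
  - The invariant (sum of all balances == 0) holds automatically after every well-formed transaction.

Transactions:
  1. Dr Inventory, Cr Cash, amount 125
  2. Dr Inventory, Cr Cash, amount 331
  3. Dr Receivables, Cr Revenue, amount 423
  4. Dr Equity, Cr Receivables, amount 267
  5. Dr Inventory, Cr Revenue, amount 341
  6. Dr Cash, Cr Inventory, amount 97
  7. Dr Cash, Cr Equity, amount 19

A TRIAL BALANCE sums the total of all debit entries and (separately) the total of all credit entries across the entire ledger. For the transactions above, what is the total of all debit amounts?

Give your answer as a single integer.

Txn 1: debit+=125
Txn 2: debit+=331
Txn 3: debit+=423
Txn 4: debit+=267
Txn 5: debit+=341
Txn 6: debit+=97
Txn 7: debit+=19
Total debits = 1603

Answer: 1603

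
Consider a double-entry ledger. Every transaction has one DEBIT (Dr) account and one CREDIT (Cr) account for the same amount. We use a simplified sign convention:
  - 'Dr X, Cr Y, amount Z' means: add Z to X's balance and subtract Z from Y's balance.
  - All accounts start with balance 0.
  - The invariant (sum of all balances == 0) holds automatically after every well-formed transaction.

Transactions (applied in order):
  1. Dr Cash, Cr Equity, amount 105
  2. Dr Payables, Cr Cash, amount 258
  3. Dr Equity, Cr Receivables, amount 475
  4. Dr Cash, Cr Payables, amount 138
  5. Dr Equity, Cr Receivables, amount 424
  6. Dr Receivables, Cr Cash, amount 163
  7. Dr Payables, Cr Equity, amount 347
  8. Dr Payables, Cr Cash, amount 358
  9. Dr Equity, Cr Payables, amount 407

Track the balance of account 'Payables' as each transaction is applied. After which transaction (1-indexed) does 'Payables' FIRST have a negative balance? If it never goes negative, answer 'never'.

Answer: never

Derivation:
After txn 1: Payables=0
After txn 2: Payables=258
After txn 3: Payables=258
After txn 4: Payables=120
After txn 5: Payables=120
After txn 6: Payables=120
After txn 7: Payables=467
After txn 8: Payables=825
After txn 9: Payables=418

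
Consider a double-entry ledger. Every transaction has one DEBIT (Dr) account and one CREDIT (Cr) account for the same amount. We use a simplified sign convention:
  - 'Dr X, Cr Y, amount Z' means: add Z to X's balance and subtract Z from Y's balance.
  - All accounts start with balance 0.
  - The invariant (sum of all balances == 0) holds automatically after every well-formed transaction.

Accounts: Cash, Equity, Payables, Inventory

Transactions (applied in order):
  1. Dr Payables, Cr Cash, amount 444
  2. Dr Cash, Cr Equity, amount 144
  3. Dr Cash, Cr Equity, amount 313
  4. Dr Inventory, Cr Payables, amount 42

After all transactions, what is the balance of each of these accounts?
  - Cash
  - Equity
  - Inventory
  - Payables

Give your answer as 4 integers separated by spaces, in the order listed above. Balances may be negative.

Answer: 13 -457 42 402

Derivation:
After txn 1 (Dr Payables, Cr Cash, amount 444): Cash=-444 Payables=444
After txn 2 (Dr Cash, Cr Equity, amount 144): Cash=-300 Equity=-144 Payables=444
After txn 3 (Dr Cash, Cr Equity, amount 313): Cash=13 Equity=-457 Payables=444
After txn 4 (Dr Inventory, Cr Payables, amount 42): Cash=13 Equity=-457 Inventory=42 Payables=402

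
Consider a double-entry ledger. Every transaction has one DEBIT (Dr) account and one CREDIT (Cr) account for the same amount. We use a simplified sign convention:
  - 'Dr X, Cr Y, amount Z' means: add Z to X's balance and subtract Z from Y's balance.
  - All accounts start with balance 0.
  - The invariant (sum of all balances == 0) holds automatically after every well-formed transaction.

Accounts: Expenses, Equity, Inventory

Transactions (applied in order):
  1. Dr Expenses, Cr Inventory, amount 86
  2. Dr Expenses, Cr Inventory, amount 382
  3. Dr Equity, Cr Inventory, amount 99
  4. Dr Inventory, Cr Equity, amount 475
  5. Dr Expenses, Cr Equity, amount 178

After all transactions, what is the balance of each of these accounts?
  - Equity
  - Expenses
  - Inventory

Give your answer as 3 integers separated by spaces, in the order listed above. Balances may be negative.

Answer: -554 646 -92

Derivation:
After txn 1 (Dr Expenses, Cr Inventory, amount 86): Expenses=86 Inventory=-86
After txn 2 (Dr Expenses, Cr Inventory, amount 382): Expenses=468 Inventory=-468
After txn 3 (Dr Equity, Cr Inventory, amount 99): Equity=99 Expenses=468 Inventory=-567
After txn 4 (Dr Inventory, Cr Equity, amount 475): Equity=-376 Expenses=468 Inventory=-92
After txn 5 (Dr Expenses, Cr Equity, amount 178): Equity=-554 Expenses=646 Inventory=-92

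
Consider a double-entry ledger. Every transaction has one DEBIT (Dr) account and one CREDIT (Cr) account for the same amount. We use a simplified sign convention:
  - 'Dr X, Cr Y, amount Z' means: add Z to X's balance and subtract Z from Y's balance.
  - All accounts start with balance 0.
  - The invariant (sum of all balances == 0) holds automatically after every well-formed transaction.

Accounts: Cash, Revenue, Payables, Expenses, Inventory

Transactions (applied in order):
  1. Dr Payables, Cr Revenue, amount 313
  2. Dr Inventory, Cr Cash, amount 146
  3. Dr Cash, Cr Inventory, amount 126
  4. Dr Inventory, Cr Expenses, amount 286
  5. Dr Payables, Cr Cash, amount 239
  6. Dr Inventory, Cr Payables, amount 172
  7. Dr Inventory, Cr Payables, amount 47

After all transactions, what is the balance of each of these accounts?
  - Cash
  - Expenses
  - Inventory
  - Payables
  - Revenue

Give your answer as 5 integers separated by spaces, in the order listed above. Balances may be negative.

After txn 1 (Dr Payables, Cr Revenue, amount 313): Payables=313 Revenue=-313
After txn 2 (Dr Inventory, Cr Cash, amount 146): Cash=-146 Inventory=146 Payables=313 Revenue=-313
After txn 3 (Dr Cash, Cr Inventory, amount 126): Cash=-20 Inventory=20 Payables=313 Revenue=-313
After txn 4 (Dr Inventory, Cr Expenses, amount 286): Cash=-20 Expenses=-286 Inventory=306 Payables=313 Revenue=-313
After txn 5 (Dr Payables, Cr Cash, amount 239): Cash=-259 Expenses=-286 Inventory=306 Payables=552 Revenue=-313
After txn 6 (Dr Inventory, Cr Payables, amount 172): Cash=-259 Expenses=-286 Inventory=478 Payables=380 Revenue=-313
After txn 7 (Dr Inventory, Cr Payables, amount 47): Cash=-259 Expenses=-286 Inventory=525 Payables=333 Revenue=-313

Answer: -259 -286 525 333 -313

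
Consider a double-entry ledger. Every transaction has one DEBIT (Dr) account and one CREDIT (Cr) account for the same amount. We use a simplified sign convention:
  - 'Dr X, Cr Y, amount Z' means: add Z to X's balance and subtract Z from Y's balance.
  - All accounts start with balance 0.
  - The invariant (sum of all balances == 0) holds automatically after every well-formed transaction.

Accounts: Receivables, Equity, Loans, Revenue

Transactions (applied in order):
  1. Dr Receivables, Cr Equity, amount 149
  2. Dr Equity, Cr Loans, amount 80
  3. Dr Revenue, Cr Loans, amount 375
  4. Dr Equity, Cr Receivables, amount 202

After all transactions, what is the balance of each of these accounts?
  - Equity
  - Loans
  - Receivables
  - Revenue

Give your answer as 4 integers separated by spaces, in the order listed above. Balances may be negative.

Answer: 133 -455 -53 375

Derivation:
After txn 1 (Dr Receivables, Cr Equity, amount 149): Equity=-149 Receivables=149
After txn 2 (Dr Equity, Cr Loans, amount 80): Equity=-69 Loans=-80 Receivables=149
After txn 3 (Dr Revenue, Cr Loans, amount 375): Equity=-69 Loans=-455 Receivables=149 Revenue=375
After txn 4 (Dr Equity, Cr Receivables, amount 202): Equity=133 Loans=-455 Receivables=-53 Revenue=375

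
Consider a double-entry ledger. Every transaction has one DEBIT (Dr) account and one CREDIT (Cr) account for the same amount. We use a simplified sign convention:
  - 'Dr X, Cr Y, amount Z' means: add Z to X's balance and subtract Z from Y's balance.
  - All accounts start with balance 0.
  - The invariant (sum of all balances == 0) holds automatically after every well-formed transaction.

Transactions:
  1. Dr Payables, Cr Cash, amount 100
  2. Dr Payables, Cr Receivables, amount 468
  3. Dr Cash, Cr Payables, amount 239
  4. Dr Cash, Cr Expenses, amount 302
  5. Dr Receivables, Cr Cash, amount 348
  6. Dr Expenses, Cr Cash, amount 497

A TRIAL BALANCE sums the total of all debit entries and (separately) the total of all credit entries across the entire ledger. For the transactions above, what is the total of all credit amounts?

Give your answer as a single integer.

Answer: 1954

Derivation:
Txn 1: credit+=100
Txn 2: credit+=468
Txn 3: credit+=239
Txn 4: credit+=302
Txn 5: credit+=348
Txn 6: credit+=497
Total credits = 1954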